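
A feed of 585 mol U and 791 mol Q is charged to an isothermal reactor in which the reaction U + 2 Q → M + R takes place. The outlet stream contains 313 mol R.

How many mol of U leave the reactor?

272 mol

For R: n = n₀ + 1ξ → 313 = 0 + 1ξ, giving ξ = 313 mol.
Outlet amounts (n = n₀ + ν ξ):
  U: 585 − 1(313) = 272
  Q: 791 − 2(313) = 165
  M: 0 + 1(313) = 313
  R: 0 + 1(313) = 313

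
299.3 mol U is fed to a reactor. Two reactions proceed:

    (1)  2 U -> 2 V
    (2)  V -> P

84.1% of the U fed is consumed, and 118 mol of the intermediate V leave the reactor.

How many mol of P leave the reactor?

134 mol

Conversion of U: U consumed = 2ξ₁ = 0.841 × 299.3 → ξ₁ = 125.9 mol.
V balance: n_V = 0 + 2ξ₁ − 1ξ₂ = 118 → ξ₂ = (2·125.9 − 118)/1 = 133.7 mol.
Outlet amounts (n = n₀ + Σ ν·ξ):
  U: 299.3 − 2(125.9) = 47.59
  V: 0 + 2(125.9) − 1(133.7) = 118
  P: 0 + 1(133.7) = 133.7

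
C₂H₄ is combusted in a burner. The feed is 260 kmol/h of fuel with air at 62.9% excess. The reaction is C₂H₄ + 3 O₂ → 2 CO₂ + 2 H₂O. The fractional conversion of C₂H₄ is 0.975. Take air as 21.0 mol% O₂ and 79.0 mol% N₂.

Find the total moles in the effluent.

6310 kmol/h

Stoichiometric O₂ = 3 × 260 = 780 kmol/h; O₂ fed = 780 × 1.629 = 1271 kmol/h.
N₂ fed = 1271 × 79/21 = 4780 kmol/h.
Fuel reacted = 0.975 × 260 → ξ = 253.5 kmol/h.
Outlet (n = n₀ + ν ξ):
  C₂H₄: 260 − 1(253.5) = 6.5
  O₂: 1271 − 3(253.5) = 510.1
  N₂: 4780 (inert)
  CO₂: 0 + 2(253.5) = 507
  H₂O: 0 + 2(253.5) = 507
Total out = 6.5 + 510.1 + 4780 + 507 + 507 = 6311 kmol/h.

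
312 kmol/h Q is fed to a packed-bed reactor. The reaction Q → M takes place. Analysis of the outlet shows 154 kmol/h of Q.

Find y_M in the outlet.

0.506

For Q: n = n₀ − 1ξ → 154 = 312 − 1ξ, giving ξ = 158 kmol/h.
Outlet amounts (n = n₀ + ν ξ):
  Q: 312 − 1(158) = 154
  M: 0 + 1(158) = 158
Total out = 312 kmol/h; y_M = 158 / 312 = 0.5064.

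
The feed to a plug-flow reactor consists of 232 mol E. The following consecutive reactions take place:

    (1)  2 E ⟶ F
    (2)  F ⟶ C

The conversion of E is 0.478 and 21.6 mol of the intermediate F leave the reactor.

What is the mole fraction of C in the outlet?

Conversion of E: E consumed = 2ξ₁ = 0.478 × 232 → ξ₁ = 55.45 mol.
F balance: n_F = 0 + 1ξ₁ − 1ξ₂ = 21.6 → ξ₂ = (1·55.45 − 21.6)/1 = 33.85 mol.
Outlet amounts (n = n₀ + Σ ν·ξ):
  E: 232 − 2(55.45) = 121.1
  F: 0 + 1(55.45) − 1(33.85) = 21.6
  C: 0 + 1(33.85) = 33.85
Total out = 176.6 mol; y_C = 33.85 / 176.6 = 0.1917.

0.192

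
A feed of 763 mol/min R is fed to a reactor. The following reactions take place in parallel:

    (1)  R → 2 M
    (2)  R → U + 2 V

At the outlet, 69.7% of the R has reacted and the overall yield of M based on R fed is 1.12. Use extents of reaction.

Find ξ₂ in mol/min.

Yield of M: 2ξ₁ / 763 = 1.12 → ξ₁ = 427.3 mol/min.
Conversion of R: 1ξ₁ + 1ξ₂ = 0.697 × 763 = 531.8 → ξ₂ = 104.5 mol/min.
Outlet amounts (n = n₀ + Σ ν·ξ):
  R: 763 − 1(427.3) − 1(104.5) = 231.2
  M: 0 + 2(427.3) = 854.6
  U: 0 + 1(104.5) = 104.5
  V: 0 + 2(104.5) = 209.1

ξ₂ = 105 mol/min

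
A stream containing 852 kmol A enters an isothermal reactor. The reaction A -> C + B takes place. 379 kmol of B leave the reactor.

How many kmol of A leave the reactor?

473 kmol

For B: n = n₀ + 1ξ → 379 = 0 + 1ξ, giving ξ = 379 kmol.
Outlet amounts (n = n₀ + ν ξ):
  A: 852 − 1(379) = 473
  C: 0 + 1(379) = 379
  B: 0 + 1(379) = 379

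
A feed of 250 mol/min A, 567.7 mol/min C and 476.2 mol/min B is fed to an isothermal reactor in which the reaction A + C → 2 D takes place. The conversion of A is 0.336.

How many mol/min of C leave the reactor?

484 mol/min

A reacted = 0.336 × 250 = 84 mol/min; ν_A = −1, so ξ = 84/1 = 84 mol/min.
Outlet amounts (n = n₀ + ν ξ):
  A: 250 − 1(84) = 166
  C: 567.7 − 1(84) = 483.7
  D: 0 + 2(84) = 168
  B: 476.2 (inert)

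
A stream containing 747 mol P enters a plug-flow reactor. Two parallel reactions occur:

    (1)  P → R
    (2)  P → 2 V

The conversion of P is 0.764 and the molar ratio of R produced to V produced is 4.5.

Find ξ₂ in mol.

ξ₂ = 57.1 mol

Conversion of P: P consumed = 0.764 × 747 = 570.7 mol = 1ξ₁ + 1ξ₂.
Selectivity: 1ξ₁ / (2ξ₂) = 4.5 → ξ₁ = 9 ξ₂.
Substitute: (1·9 + 1) ξ₂ = 570.7 → ξ₂ = 57.07 mol, ξ₁ = 513.6 mol.
Outlet amounts (n = n₀ + Σ ν·ξ):
  P: 747 − 1(513.6) − 1(57.07) = 176.3
  R: 0 + 1(513.6) = 513.6
  V: 0 + 2(57.07) = 114.1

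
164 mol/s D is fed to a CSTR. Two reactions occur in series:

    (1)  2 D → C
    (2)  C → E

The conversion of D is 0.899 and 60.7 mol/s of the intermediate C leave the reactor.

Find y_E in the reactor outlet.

0.144

Conversion of D: D consumed = 2ξ₁ = 0.899 × 164 → ξ₁ = 73.72 mol/s.
C balance: n_C = 0 + 1ξ₁ − 1ξ₂ = 60.7 → ξ₂ = (1·73.72 − 60.7)/1 = 13.02 mol/s.
Outlet amounts (n = n₀ + Σ ν·ξ):
  D: 164 − 2(73.72) = 16.56
  C: 0 + 1(73.72) − 1(13.02) = 60.7
  E: 0 + 1(13.02) = 13.02
Total out = 90.28 mol/s; y_E = 13.02 / 90.28 = 0.1442.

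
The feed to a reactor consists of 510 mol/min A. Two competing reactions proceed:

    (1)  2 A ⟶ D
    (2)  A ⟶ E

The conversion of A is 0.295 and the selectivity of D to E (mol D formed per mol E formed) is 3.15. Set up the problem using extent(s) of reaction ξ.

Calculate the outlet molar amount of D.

Conversion of A: A consumed = 0.295 × 510 = 150.4 mol/min = 2ξ₁ + 1ξ₂.
Selectivity: 1ξ₁ / (1ξ₂) = 3.15 → ξ₁ = 3.15 ξ₂.
Substitute: (2·3.15 + 1) ξ₂ = 150.4 → ξ₂ = 20.61 mol/min, ξ₁ = 64.92 mol/min.
Outlet amounts (n = n₀ + Σ ν·ξ):
  A: 510 − 2(64.92) − 1(20.61) = 359.6
  D: 0 + 1(64.92) = 64.92
  E: 0 + 1(20.61) = 20.61

64.9 mol/min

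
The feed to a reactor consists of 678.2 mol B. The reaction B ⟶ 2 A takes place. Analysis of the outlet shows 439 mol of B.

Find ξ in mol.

For B: n = n₀ − 1ξ → 439 = 678.2 − 1ξ, giving ξ = 239.2 mol.
Outlet amounts (n = n₀ + ν ξ):
  B: 678.2 − 1(239.2) = 439
  A: 0 + 2(239.2) = 478.4

ξ = 239 mol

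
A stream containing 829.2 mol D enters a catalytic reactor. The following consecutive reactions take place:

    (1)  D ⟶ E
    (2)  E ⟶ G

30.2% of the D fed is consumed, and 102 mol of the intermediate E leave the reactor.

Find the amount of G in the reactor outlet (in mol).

148 mol

Conversion of D: D consumed = 1ξ₁ = 0.302 × 829.2 → ξ₁ = 250.4 mol.
E balance: n_E = 0 + 1ξ₁ − 1ξ₂ = 102 → ξ₂ = (1·250.4 − 102)/1 = 148.4 mol.
Outlet amounts (n = n₀ + Σ ν·ξ):
  D: 829.2 − 1(250.4) = 578.8
  E: 0 + 1(250.4) − 1(148.4) = 102
  G: 0 + 1(148.4) = 148.4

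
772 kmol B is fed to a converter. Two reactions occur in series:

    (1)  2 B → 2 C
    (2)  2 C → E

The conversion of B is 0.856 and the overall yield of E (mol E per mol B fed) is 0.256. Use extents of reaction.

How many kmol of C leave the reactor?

266 kmol

Conversion of B: B consumed = 2ξ₁ = 0.856 × 772 → ξ₁ = 330.4 kmol.
Yield of E: 1ξ₂ / 772 = 0.256 → ξ₂ = 197.6 kmol.
Outlet amounts (n = n₀ + Σ ν·ξ):
  B: 772 − 2(330.4) = 111.2
  C: 0 + 2(330.4) − 2(197.6) = 265.6
  E: 0 + 1(197.6) = 197.6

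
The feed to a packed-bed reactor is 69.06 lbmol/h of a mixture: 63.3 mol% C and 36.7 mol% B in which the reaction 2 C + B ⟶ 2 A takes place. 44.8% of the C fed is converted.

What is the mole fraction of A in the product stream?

0.33

C reacted = 0.448 × 43.71 = 19.58 lbmol/h; ν_C = −2, so ξ = 19.58/2 = 9.792 lbmol/h.
Outlet amounts (n = n₀ + ν ξ):
  C: 43.71 − 2(9.792) = 24.13
  B: 25.35 − 1(9.792) = 15.55
  A: 0 + 2(9.792) = 19.58
Total out = 59.27 lbmol/h; y_A = 19.58 / 59.27 = 0.3304.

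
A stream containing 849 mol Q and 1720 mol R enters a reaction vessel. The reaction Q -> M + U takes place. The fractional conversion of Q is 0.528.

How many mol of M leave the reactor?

448 mol

Q reacted = 0.528 × 849 = 448.3 mol; ν_Q = −1, so ξ = 448.3/1 = 448.3 mol.
Outlet amounts (n = n₀ + ν ξ):
  Q: 849 − 1(448.3) = 400.7
  M: 0 + 1(448.3) = 448.3
  U: 0 + 1(448.3) = 448.3
  R: 1720 (inert)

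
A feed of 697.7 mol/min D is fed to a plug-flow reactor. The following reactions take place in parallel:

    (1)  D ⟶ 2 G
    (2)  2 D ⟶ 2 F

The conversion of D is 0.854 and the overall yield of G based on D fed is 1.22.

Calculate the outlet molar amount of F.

Yield of G: 2ξ₁ / 697.7 = 1.22 → ξ₁ = 425.6 mol/min.
Conversion of D: 1ξ₁ + 2ξ₂ = 0.854 × 697.7 = 595.8 → ξ₂ = 85.12 mol/min.
Outlet amounts (n = n₀ + Σ ν·ξ):
  D: 697.7 − 1(425.6) − 2(85.12) = 101.9
  G: 0 + 2(425.6) = 851.2
  F: 0 + 2(85.12) = 170.2

170 mol/min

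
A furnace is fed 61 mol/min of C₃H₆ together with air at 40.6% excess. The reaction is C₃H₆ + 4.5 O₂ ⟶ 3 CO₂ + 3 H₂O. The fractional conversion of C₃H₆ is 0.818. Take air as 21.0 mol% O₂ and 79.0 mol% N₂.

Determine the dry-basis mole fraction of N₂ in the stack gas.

Stoichiometric O₂ = 4.5 × 61 = 274.5 mol/min; O₂ fed = 274.5 × 1.406 = 385.9 mol/min.
N₂ fed = 385.9 × 79/21 = 1452 mol/min.
Fuel reacted = 0.818 × 61 → ξ = 49.9 mol/min.
Outlet (n = n₀ + ν ξ):
  C₃H₆: 61 − 1(49.9) = 11.1
  O₂: 385.9 − 4.5(49.9) = 161.4
  N₂: 1452 (inert)
  CO₂: 0 + 3(49.9) = 149.7
  H₂O: 0 + 3(49.9) = 149.7
Dry total = 1774 mol/min; y_N₂ (dry) = 1452 / 1774 = 0.8184.

0.818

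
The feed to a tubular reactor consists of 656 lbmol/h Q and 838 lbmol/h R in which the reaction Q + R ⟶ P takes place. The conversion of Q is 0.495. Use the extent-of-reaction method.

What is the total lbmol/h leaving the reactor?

Q reacted = 0.495 × 656 = 324.7 lbmol/h; ν_Q = −1, so ξ = 324.7/1 = 324.7 lbmol/h.
Outlet amounts (n = n₀ + ν ξ):
  Q: 656 − 1(324.7) = 331.3
  R: 838 − 1(324.7) = 513.3
  P: 0 + 1(324.7) = 324.7
Total out = 331.3 + 513.3 + 324.7 = 1169 lbmol/h.

1170 lbmol/h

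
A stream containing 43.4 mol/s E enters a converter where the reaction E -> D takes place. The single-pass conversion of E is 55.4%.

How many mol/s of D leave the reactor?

E reacted = 0.554 × 43.4 = 24.04 mol/s; ν_E = −1, so ξ = 24.04/1 = 24.04 mol/s.
Outlet amounts (n = n₀ + ν ξ):
  E: 43.4 − 1(24.04) = 19.36
  D: 0 + 1(24.04) = 24.04

24 mol/s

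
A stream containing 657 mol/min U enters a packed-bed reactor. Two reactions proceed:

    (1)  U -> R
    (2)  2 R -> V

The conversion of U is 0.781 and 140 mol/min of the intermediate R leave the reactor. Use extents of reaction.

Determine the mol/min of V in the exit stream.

187 mol/min

Conversion of U: U consumed = 1ξ₁ = 0.781 × 657 → ξ₁ = 513.1 mol/min.
R balance: n_R = 0 + 1ξ₁ − 2ξ₂ = 140 → ξ₂ = (1·513.1 − 140)/2 = 186.6 mol/min.
Outlet amounts (n = n₀ + Σ ν·ξ):
  U: 657 − 1(513.1) = 143.9
  R: 0 + 1(513.1) − 2(186.6) = 140
  V: 0 + 1(186.6) = 186.6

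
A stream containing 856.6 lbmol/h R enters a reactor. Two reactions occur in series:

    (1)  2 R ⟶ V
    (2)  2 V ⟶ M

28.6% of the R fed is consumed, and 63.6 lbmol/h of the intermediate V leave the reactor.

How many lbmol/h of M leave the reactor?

29.4 lbmol/h

Conversion of R: R consumed = 2ξ₁ = 0.286 × 856.6 → ξ₁ = 122.5 lbmol/h.
V balance: n_V = 0 + 1ξ₁ − 2ξ₂ = 63.6 → ξ₂ = (1·122.5 − 63.6)/2 = 29.45 lbmol/h.
Outlet amounts (n = n₀ + Σ ν·ξ):
  R: 856.6 − 2(122.5) = 611.6
  V: 0 + 1(122.5) − 2(29.45) = 63.6
  M: 0 + 1(29.45) = 29.45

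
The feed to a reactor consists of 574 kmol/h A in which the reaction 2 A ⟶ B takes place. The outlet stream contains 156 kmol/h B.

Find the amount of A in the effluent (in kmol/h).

262 kmol/h

For B: n = n₀ + 1ξ → 156 = 0 + 1ξ, giving ξ = 156 kmol/h.
Outlet amounts (n = n₀ + ν ξ):
  A: 574 − 2(156) = 262
  B: 0 + 1(156) = 156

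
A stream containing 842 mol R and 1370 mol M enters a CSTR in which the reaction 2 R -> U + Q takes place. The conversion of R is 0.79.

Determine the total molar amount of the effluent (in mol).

2210 mol

R reacted = 0.79 × 842 = 665.2 mol; ν_R = −2, so ξ = 665.2/2 = 332.6 mol.
Outlet amounts (n = n₀ + ν ξ):
  R: 842 − 2(332.6) = 176.8
  U: 0 + 1(332.6) = 332.6
  Q: 0 + 1(332.6) = 332.6
  M: 1370 (inert)
Total out = 176.8 + 332.6 + 332.6 + 1370 = 2212 mol.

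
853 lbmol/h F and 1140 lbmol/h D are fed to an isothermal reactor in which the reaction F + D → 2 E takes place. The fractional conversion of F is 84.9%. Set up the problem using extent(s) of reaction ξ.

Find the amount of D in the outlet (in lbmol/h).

F reacted = 0.849 × 853 = 724.2 lbmol/h; ν_F = −1, so ξ = 724.2/1 = 724.2 lbmol/h.
Outlet amounts (n = n₀ + ν ξ):
  F: 853 − 1(724.2) = 128.8
  D: 1140 − 1(724.2) = 415.8
  E: 0 + 2(724.2) = 1448

416 lbmol/h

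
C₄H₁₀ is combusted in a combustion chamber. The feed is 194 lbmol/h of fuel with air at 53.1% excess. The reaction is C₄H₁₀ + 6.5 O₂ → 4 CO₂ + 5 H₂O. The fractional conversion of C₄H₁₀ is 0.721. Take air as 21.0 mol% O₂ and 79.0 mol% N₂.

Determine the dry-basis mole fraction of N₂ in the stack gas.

0.816

Stoichiometric O₂ = 6.5 × 194 = 1261 lbmol/h; O₂ fed = 1261 × 1.531 = 1931 lbmol/h.
N₂ fed = 1931 × 79/21 = 7263 lbmol/h.
Fuel reacted = 0.721 × 194 → ξ = 139.9 lbmol/h.
Outlet (n = n₀ + ν ξ):
  C₄H₁₀: 194 − 1(139.9) = 54.13
  O₂: 1931 − 6.5(139.9) = 1021
  N₂: 7263 (inert)
  CO₂: 0 + 4(139.9) = 559.5
  H₂O: 0 + 5(139.9) = 699.4
Dry total = 8898 lbmol/h; y_N₂ (dry) = 7263 / 8898 = 0.8162.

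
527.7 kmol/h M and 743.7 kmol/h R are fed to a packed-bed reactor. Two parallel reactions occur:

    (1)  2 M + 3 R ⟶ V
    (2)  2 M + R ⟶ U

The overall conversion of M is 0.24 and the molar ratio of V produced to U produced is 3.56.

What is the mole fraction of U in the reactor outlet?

Conversion of M: M consumed = 0.24 × 527.7 = 126.6 kmol/h = 2ξ₁ + 2ξ₂.
Selectivity: 1ξ₁ / (1ξ₂) = 3.56 → ξ₁ = 3.56 ξ₂.
Substitute: (2·3.56 + 2) ξ₂ = 126.6 → ξ₂ = 13.89 kmol/h, ξ₁ = 49.44 kmol/h.
Outlet amounts (n = n₀ + Σ ν·ξ):
  M: 527.7 − 2(49.44) − 2(13.89) = 401.1
  R: 743.7 − 3(49.44) − 1(13.89) = 581.5
  V: 0 + 1(49.44) = 49.44
  U: 0 + 1(13.89) = 13.89
Total out = 1046 kmol/h; y_U = 13.89 / 1046 = 0.01328.

0.0133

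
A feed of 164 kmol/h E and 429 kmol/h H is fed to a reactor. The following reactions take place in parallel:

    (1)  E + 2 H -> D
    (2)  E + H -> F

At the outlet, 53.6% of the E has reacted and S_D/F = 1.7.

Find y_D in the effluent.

Conversion of E: E consumed = 0.536 × 164 = 87.9 kmol/h = 1ξ₁ + 1ξ₂.
Selectivity: 1ξ₁ / (1ξ₂) = 1.7 → ξ₁ = 1.7 ξ₂.
Substitute: (1·1.7 + 1) ξ₂ = 87.9 → ξ₂ = 32.56 kmol/h, ξ₁ = 55.35 kmol/h.
Outlet amounts (n = n₀ + Σ ν·ξ):
  E: 164 − 1(55.35) − 1(32.56) = 76.1
  H: 429 − 2(55.35) − 1(32.56) = 285.7
  D: 0 + 1(55.35) = 55.35
  F: 0 + 1(32.56) = 32.56
Total out = 449.7 kmol/h; y_D = 55.35 / 449.7 = 0.1231.

0.123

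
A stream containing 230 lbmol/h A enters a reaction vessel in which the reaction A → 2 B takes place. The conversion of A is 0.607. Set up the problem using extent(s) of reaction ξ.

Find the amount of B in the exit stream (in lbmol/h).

279 lbmol/h

A reacted = 0.607 × 230 = 139.6 lbmol/h; ν_A = −1, so ξ = 139.6/1 = 139.6 lbmol/h.
Outlet amounts (n = n₀ + ν ξ):
  A: 230 − 1(139.6) = 90.39
  B: 0 + 2(139.6) = 279.2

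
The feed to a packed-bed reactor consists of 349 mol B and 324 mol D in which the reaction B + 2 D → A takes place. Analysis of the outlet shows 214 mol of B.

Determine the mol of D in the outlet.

For B: n = n₀ − 1ξ → 214 = 349 − 1ξ, giving ξ = 135 mol.
Outlet amounts (n = n₀ + ν ξ):
  B: 349 − 1(135) = 214
  D: 324 − 2(135) = 54
  A: 0 + 1(135) = 135

54 mol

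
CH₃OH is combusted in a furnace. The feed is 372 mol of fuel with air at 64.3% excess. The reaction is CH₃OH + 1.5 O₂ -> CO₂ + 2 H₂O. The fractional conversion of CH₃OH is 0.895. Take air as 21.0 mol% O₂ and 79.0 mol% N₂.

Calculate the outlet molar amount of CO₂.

Stoichiometric O₂ = 1.5 × 372 = 558 mol; O₂ fed = 558 × 1.643 = 916.8 mol.
N₂ fed = 916.8 × 79/21 = 3449 mol.
Fuel reacted = 0.895 × 372 → ξ = 332.9 mol.
Outlet (n = n₀ + ν ξ):
  CH₃OH: 372 − 1(332.9) = 39.06
  O₂: 916.8 − 1.5(332.9) = 417.4
  N₂: 3449 (inert)
  CO₂: 0 + 1(332.9) = 332.9
  H₂O: 0 + 2(332.9) = 665.9

333 mol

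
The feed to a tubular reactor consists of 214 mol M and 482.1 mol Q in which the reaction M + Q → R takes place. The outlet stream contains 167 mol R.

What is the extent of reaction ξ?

For R: n = n₀ + 1ξ → 167 = 0 + 1ξ, giving ξ = 167 mol.
Outlet amounts (n = n₀ + ν ξ):
  M: 214 − 1(167) = 47
  Q: 482.1 − 1(167) = 315.1
  R: 0 + 1(167) = 167

ξ = 167 mol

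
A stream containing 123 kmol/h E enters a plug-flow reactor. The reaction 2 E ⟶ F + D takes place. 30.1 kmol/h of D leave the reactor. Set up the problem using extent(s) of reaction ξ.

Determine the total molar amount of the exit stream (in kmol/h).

123 kmol/h

For D: n = n₀ + 1ξ → 30.1 = 0 + 1ξ, giving ξ = 30.1 kmol/h.
Outlet amounts (n = n₀ + ν ξ):
  E: 123 − 2(30.1) = 62.8
  F: 0 + 1(30.1) = 30.1
  D: 0 + 1(30.1) = 30.1
Total out = 62.8 + 30.1 + 30.1 = 123 kmol/h.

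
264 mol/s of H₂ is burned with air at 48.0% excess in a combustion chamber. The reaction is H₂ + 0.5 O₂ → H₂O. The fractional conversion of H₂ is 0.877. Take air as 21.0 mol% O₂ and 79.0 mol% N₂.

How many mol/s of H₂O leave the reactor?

Stoichiometric O₂ = 0.5 × 264 = 132 mol/s; O₂ fed = 132 × 1.480 = 195.4 mol/s.
N₂ fed = 195.4 × 79/21 = 734.9 mol/s.
Fuel reacted = 0.877 × 264 → ξ = 231.5 mol/s.
Outlet (n = n₀ + ν ξ):
  H₂: 264 − 1(231.5) = 32.47
  O₂: 195.4 − 0.5(231.5) = 79.6
  N₂: 734.9 (inert)
  H₂O: 0 + 1(231.5) = 231.5

232 mol/s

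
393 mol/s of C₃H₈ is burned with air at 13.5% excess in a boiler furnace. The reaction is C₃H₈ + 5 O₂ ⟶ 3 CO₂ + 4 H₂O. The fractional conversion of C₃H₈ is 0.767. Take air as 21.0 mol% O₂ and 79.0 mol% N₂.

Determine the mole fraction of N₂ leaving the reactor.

Stoichiometric O₂ = 5 × 393 = 1965 mol/s; O₂ fed = 1965 × 1.135 = 2230 mol/s.
N₂ fed = 2230 × 79/21 = 8390 mol/s.
Fuel reacted = 0.767 × 393 → ξ = 301.4 mol/s.
Outlet (n = n₀ + ν ξ):
  C₃H₈: 393 − 1(301.4) = 91.57
  O₂: 2230 − 5(301.4) = 723.1
  N₂: 8390 (inert)
  CO₂: 0 + 3(301.4) = 904.3
  H₂O: 0 + 4(301.4) = 1206
Total out = 11310 mol/s; y_N₂ = 8390 / 11310 = 0.7415.

0.742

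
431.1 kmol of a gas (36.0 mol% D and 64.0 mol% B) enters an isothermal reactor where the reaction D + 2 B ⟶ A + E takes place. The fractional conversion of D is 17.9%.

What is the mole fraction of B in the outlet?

0.546

D reacted = 0.179 × 155.2 = 27.78 kmol; ν_D = −1, so ξ = 27.78/1 = 27.78 kmol.
Outlet amounts (n = n₀ + ν ξ):
  D: 155.2 − 1(27.78) = 127.4
  B: 275.9 − 2(27.78) = 220.3
  A: 0 + 1(27.78) = 27.78
  E: 0 + 1(27.78) = 27.78
Total out = 403.3 kmol; y_B = 220.3 / 403.3 = 0.5463.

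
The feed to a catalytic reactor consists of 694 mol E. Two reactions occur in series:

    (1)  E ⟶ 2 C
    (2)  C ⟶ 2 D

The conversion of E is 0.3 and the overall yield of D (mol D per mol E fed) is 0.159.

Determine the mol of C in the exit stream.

Conversion of E: E consumed = 1ξ₁ = 0.3 × 694 → ξ₁ = 208.2 mol.
Yield of D: 2ξ₂ / 694 = 0.159 → ξ₂ = 55.17 mol.
Outlet amounts (n = n₀ + Σ ν·ξ):
  E: 694 − 1(208.2) = 485.8
  C: 0 + 2(208.2) − 1(55.17) = 361.2
  D: 0 + 2(55.17) = 110.3

361 mol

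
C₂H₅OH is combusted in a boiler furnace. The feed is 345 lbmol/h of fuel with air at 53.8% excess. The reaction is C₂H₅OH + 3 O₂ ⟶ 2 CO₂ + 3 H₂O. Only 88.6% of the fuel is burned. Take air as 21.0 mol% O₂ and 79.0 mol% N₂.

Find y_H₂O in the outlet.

Stoichiometric O₂ = 3 × 345 = 1035 lbmol/h; O₂ fed = 1035 × 1.538 = 1592 lbmol/h.
N₂ fed = 1592 × 79/21 = 5988 lbmol/h.
Fuel reacted = 0.886 × 345 → ξ = 305.7 lbmol/h.
Outlet (n = n₀ + ν ξ):
  C₂H₅OH: 345 − 1(305.7) = 39.33
  O₂: 1592 − 3(305.7) = 674.8
  N₂: 5988 (inert)
  CO₂: 0 + 2(305.7) = 611.3
  H₂O: 0 + 3(305.7) = 917
Total out = 8231 lbmol/h; y_H₂O = 917 / 8231 = 0.1114.

0.111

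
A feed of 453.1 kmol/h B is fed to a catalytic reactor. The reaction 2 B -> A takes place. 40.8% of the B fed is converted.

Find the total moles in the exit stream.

361 kmol/h

B reacted = 0.408 × 453.1 = 184.9 kmol/h; ν_B = −2, so ξ = 184.9/2 = 92.43 kmol/h.
Outlet amounts (n = n₀ + ν ξ):
  B: 453.1 − 2(92.43) = 268.2
  A: 0 + 1(92.43) = 92.43
Total out = 268.2 + 92.43 = 360.7 kmol/h.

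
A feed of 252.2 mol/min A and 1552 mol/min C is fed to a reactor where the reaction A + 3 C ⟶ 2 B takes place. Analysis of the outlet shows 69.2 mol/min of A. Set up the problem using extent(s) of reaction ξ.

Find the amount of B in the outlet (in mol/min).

For A: n = n₀ − 1ξ → 69.2 = 252.2 − 1ξ, giving ξ = 183 mol/min.
Outlet amounts (n = n₀ + ν ξ):
  A: 252.2 − 1(183) = 69.2
  C: 1552 − 3(183) = 1003
  B: 0 + 2(183) = 366

366 mol/min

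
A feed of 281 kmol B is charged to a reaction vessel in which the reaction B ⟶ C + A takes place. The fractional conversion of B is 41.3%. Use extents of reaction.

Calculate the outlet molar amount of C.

116 kmol

B reacted = 0.413 × 281 = 116.1 kmol; ν_B = −1, so ξ = 116.1/1 = 116.1 kmol.
Outlet amounts (n = n₀ + ν ξ):
  B: 281 − 1(116.1) = 164.9
  C: 0 + 1(116.1) = 116.1
  A: 0 + 1(116.1) = 116.1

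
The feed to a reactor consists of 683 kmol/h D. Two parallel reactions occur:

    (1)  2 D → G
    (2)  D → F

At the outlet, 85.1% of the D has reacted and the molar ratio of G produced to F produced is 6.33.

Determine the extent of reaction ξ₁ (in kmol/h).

ξ₁ = 269 kmol/h

Conversion of D: D consumed = 0.851 × 683 = 581.2 kmol/h = 2ξ₁ + 1ξ₂.
Selectivity: 1ξ₁ / (1ξ₂) = 6.33 → ξ₁ = 6.33 ξ₂.
Substitute: (2·6.33 + 1) ξ₂ = 581.2 → ξ₂ = 42.55 kmol/h, ξ₁ = 269.3 kmol/h.
Outlet amounts (n = n₀ + Σ ν·ξ):
  D: 683 − 2(269.3) − 1(42.55) = 101.8
  G: 0 + 1(269.3) = 269.3
  F: 0 + 1(42.55) = 42.55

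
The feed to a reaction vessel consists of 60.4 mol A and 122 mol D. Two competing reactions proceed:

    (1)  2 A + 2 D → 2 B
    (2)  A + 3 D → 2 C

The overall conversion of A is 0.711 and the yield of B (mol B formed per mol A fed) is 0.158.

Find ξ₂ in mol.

ξ₂ = 33.4 mol

Yield of B: 2ξ₁ / 60.4 = 0.158 → ξ₁ = 4.772 mol.
Conversion of A: 2ξ₁ + 1ξ₂ = 0.711 × 60.4 = 42.94 → ξ₂ = 33.4 mol.
Outlet amounts (n = n₀ + Σ ν·ξ):
  A: 60.4 − 2(4.772) − 1(33.4) = 17.46
  D: 122 − 2(4.772) − 3(33.4) = 12.25
  B: 0 + 2(4.772) = 9.543
  C: 0 + 2(33.4) = 66.8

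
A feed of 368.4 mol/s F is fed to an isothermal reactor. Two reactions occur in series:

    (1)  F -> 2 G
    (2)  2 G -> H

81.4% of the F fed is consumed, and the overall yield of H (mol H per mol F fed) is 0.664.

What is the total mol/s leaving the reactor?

Conversion of F: F consumed = 1ξ₁ = 0.814 × 368.4 → ξ₁ = 299.9 mol/s.
Yield of H: 1ξ₂ / 368.4 = 0.664 → ξ₂ = 244.6 mol/s.
Outlet amounts (n = n₀ + Σ ν·ξ):
  F: 368.4 − 1(299.9) = 68.52
  G: 0 + 2(299.9) − 2(244.6) = 110.5
  H: 0 + 1(244.6) = 244.6
Total out = 68.52 + 110.5 + 244.6 = 423.7 mol/s.

424 mol/s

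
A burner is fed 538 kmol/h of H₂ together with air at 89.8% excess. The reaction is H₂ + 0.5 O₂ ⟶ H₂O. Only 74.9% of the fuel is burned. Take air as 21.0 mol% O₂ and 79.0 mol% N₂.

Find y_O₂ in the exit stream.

0.112

Stoichiometric O₂ = 0.5 × 538 = 269 kmol/h; O₂ fed = 269 × 1.898 = 510.6 kmol/h.
N₂ fed = 510.6 × 79/21 = 1921 kmol/h.
Fuel reacted = 0.749 × 538 → ξ = 403 kmol/h.
Outlet (n = n₀ + ν ξ):
  H₂: 538 − 1(403) = 135
  O₂: 510.6 − 0.5(403) = 309.1
  N₂: 1921 (inert)
  H₂O: 0 + 1(403) = 403
Total out = 2768 kmol/h; y_O₂ = 309.1 / 2768 = 0.1117.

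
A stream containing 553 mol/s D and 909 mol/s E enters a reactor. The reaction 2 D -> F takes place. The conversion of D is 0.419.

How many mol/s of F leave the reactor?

116 mol/s

D reacted = 0.419 × 553 = 231.7 mol/s; ν_D = −2, so ξ = 231.7/2 = 115.9 mol/s.
Outlet amounts (n = n₀ + ν ξ):
  D: 553 − 2(115.9) = 321.3
  F: 0 + 1(115.9) = 115.9
  E: 909 (inert)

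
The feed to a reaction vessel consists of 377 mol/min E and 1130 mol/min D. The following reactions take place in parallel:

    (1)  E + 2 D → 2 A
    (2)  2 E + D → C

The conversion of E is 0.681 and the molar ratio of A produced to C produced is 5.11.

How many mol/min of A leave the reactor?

288 mol/min

Conversion of E: E consumed = 0.681 × 377 = 256.7 mol/min = 1ξ₁ + 2ξ₂.
Selectivity: 2ξ₁ / (1ξ₂) = 5.11 → ξ₁ = 2.555 ξ₂.
Substitute: (1·2.555 + 2) ξ₂ = 256.7 → ξ₂ = 56.36 mol/min, ξ₁ = 144 mol/min.
Outlet amounts (n = n₀ + Σ ν·ξ):
  E: 377 − 1(144) − 2(56.36) = 120.3
  D: 1130 − 2(144) − 1(56.36) = 785.6
  A: 0 + 2(144) = 288
  C: 0 + 1(56.36) = 56.36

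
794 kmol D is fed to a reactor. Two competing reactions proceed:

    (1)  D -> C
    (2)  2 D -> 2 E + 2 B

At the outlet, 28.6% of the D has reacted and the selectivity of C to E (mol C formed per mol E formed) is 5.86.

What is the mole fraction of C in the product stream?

0.235

Conversion of D: D consumed = 0.286 × 794 = 227.1 kmol = 1ξ₁ + 2ξ₂.
Selectivity: 1ξ₁ / (2ξ₂) = 5.86 → ξ₁ = 11.72 ξ₂.
Substitute: (1·11.72 + 2) ξ₂ = 227.1 → ξ₂ = 16.55 kmol, ξ₁ = 194 kmol.
Outlet amounts (n = n₀ + Σ ν·ξ):
  D: 794 − 1(194) − 2(16.55) = 566.9
  C: 0 + 1(194) = 194
  E: 0 + 2(16.55) = 33.1
  B: 0 + 2(16.55) = 33.1
Total out = 827.1 kmol; y_C = 194 / 827.1 = 0.2345.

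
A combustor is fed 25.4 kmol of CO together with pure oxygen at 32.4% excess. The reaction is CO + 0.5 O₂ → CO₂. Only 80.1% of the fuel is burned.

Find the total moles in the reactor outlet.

Stoichiometric O₂ = 0.5 × 25.4 = 12.7 kmol; O₂ fed = 12.7 × 1.324 = 16.81 kmol.
Fuel reacted = 0.801 × 25.4 → ξ = 20.35 kmol.
Outlet (n = n₀ + ν ξ):
  CO: 25.4 − 1(20.35) = 5.055
  O₂: 16.81 − 0.5(20.35) = 6.642
  CO₂: 0 + 1(20.35) = 20.35
Total out = 5.055 + 6.642 + 20.35 = 32.04 kmol.

32 kmol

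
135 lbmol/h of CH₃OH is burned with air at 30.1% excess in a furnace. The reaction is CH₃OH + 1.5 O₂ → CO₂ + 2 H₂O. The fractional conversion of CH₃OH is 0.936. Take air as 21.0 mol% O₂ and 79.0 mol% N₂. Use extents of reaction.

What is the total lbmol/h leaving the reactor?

1450 lbmol/h

Stoichiometric O₂ = 1.5 × 135 = 202.5 lbmol/h; O₂ fed = 202.5 × 1.301 = 263.5 lbmol/h.
N₂ fed = 263.5 × 79/21 = 991.1 lbmol/h.
Fuel reacted = 0.936 × 135 → ξ = 126.4 lbmol/h.
Outlet (n = n₀ + ν ξ):
  CH₃OH: 135 − 1(126.4) = 8.64
  O₂: 263.5 − 1.5(126.4) = 73.91
  N₂: 991.1 (inert)
  CO₂: 0 + 1(126.4) = 126.4
  H₂O: 0 + 2(126.4) = 252.7
Total out = 8.64 + 73.91 + 991.1 + 126.4 + 252.7 = 1453 lbmol/h.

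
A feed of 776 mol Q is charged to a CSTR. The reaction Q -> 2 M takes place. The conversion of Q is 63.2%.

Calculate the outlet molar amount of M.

Q reacted = 0.632 × 776 = 490.4 mol; ν_Q = −1, so ξ = 490.4/1 = 490.4 mol.
Outlet amounts (n = n₀ + ν ξ):
  Q: 776 − 1(490.4) = 285.6
  M: 0 + 2(490.4) = 980.9

981 mol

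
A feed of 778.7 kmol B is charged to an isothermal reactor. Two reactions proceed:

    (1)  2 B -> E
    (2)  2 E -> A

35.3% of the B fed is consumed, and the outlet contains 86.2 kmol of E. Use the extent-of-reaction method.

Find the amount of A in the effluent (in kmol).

Conversion of B: B consumed = 2ξ₁ = 0.353 × 778.7 → ξ₁ = 137.4 kmol.
E balance: n_E = 0 + 1ξ₁ − 2ξ₂ = 86.2 → ξ₂ = (1·137.4 − 86.2)/2 = 25.62 kmol.
Outlet amounts (n = n₀ + Σ ν·ξ):
  B: 778.7 − 2(137.4) = 503.8
  E: 0 + 1(137.4) − 2(25.62) = 86.2
  A: 0 + 1(25.62) = 25.62

25.6 kmol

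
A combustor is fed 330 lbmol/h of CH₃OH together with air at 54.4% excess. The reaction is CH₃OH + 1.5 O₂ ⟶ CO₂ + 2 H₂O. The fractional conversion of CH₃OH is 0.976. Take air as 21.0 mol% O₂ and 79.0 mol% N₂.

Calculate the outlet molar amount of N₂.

Stoichiometric O₂ = 1.5 × 330 = 495 lbmol/h; O₂ fed = 495 × 1.544 = 764.3 lbmol/h.
N₂ fed = 764.3 × 79/21 = 2875 lbmol/h.
Fuel reacted = 0.976 × 330 → ξ = 322.1 lbmol/h.
Outlet (n = n₀ + ν ξ):
  CH₃OH: 330 − 1(322.1) = 7.92
  O₂: 764.3 − 1.5(322.1) = 281.2
  N₂: 2875 (inert)
  CO₂: 0 + 1(322.1) = 322.1
  H₂O: 0 + 2(322.1) = 644.2

2880 lbmol/h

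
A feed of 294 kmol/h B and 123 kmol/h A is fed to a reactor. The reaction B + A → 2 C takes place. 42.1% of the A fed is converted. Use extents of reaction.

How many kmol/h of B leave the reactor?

242 kmol/h

A reacted = 0.421 × 123 = 51.78 kmol/h; ν_A = −1, so ξ = 51.78/1 = 51.78 kmol/h.
Outlet amounts (n = n₀ + ν ξ):
  B: 294 − 1(51.78) = 242.2
  A: 123 − 1(51.78) = 71.22
  C: 0 + 2(51.78) = 103.6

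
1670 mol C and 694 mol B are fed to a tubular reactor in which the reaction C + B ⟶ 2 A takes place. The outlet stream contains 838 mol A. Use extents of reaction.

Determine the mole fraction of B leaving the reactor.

0.116

For A: n = n₀ + 2ξ → 838 = 0 + 2ξ, giving ξ = 419 mol.
Outlet amounts (n = n₀ + ν ξ):
  C: 1670 − 1(419) = 1251
  B: 694 − 1(419) = 275
  A: 0 + 2(419) = 838
Total out = 2364 mol; y_B = 275 / 2364 = 0.1163.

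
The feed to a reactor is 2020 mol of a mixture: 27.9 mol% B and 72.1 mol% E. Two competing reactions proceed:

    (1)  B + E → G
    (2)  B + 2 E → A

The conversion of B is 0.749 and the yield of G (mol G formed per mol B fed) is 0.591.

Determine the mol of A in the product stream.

89 mol

Yield of G: 1ξ₁ / 563.6 = 0.591 → ξ₁ = 333.1 mol.
Conversion of B: 1ξ₁ + 1ξ₂ = 0.749 × 563.6 = 422.1 → ξ₂ = 89.05 mol.
Outlet amounts (n = n₀ + Σ ν·ξ):
  B: 563.6 − 1(333.1) − 1(89.05) = 141.5
  E: 1456 − 1(333.1) − 2(89.05) = 945.3
  G: 0 + 1(333.1) = 333.1
  A: 0 + 1(89.05) = 89.05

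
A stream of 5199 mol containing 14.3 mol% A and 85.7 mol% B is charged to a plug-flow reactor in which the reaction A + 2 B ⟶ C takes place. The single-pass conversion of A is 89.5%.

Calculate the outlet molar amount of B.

A reacted = 0.895 × 743.5 = 665.4 mol; ν_A = −1, so ξ = 665.4/1 = 665.4 mol.
Outlet amounts (n = n₀ + ν ξ):
  A: 743.5 − 1(665.4) = 78.06
  B: 4456 − 2(665.4) = 3125
  C: 0 + 1(665.4) = 665.4

3120 mol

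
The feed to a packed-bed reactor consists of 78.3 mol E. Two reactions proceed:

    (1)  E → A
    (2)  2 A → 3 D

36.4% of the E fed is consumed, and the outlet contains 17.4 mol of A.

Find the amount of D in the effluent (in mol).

Conversion of E: E consumed = 1ξ₁ = 0.364 × 78.3 → ξ₁ = 28.5 mol.
A balance: n_A = 0 + 1ξ₁ − 2ξ₂ = 17.4 → ξ₂ = (1·28.5 − 17.4)/2 = 5.551 mol.
Outlet amounts (n = n₀ + Σ ν·ξ):
  E: 78.3 − 1(28.5) = 49.8
  A: 0 + 1(28.5) − 2(5.551) = 17.4
  D: 0 + 3(5.551) = 16.65

16.7 mol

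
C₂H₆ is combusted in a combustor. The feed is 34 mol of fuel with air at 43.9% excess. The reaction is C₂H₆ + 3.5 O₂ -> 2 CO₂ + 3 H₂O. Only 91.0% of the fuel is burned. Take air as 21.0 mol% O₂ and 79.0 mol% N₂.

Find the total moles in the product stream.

Stoichiometric O₂ = 3.5 × 34 = 119 mol; O₂ fed = 119 × 1.439 = 171.2 mol.
N₂ fed = 171.2 × 79/21 = 644.2 mol.
Fuel reacted = 0.91 × 34 → ξ = 30.94 mol.
Outlet (n = n₀ + ν ξ):
  C₂H₆: 34 − 1(30.94) = 3.06
  O₂: 171.2 − 3.5(30.94) = 62.95
  N₂: 644.2 (inert)
  CO₂: 0 + 2(30.94) = 61.88
  H₂O: 0 + 3(30.94) = 92.82
Total out = 3.06 + 62.95 + 644.2 + 61.88 + 92.82 = 864.9 mol.

865 mol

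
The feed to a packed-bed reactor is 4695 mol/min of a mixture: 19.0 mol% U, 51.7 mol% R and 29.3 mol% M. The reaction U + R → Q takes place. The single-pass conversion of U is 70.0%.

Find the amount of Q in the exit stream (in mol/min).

624 mol/min

U reacted = 0.7 × 892 = 624.4 mol/min; ν_U = −1, so ξ = 624.4/1 = 624.4 mol/min.
Outlet amounts (n = n₀ + ν ξ):
  U: 892 − 1(624.4) = 267.6
  R: 2427 − 1(624.4) = 1803
  Q: 0 + 1(624.4) = 624.4
  M: 1376 (inert)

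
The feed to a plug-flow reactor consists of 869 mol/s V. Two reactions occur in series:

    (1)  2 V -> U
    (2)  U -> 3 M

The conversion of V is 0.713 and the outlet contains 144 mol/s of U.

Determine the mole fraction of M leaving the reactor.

0.558

Conversion of V: V consumed = 2ξ₁ = 0.713 × 869 → ξ₁ = 309.8 mol/s.
U balance: n_U = 0 + 1ξ₁ − 1ξ₂ = 144 → ξ₂ = (1·309.8 − 144)/1 = 165.8 mol/s.
Outlet amounts (n = n₀ + Σ ν·ξ):
  V: 869 − 2(309.8) = 249.4
  U: 0 + 1(309.8) − 1(165.8) = 144
  M: 0 + 3(165.8) = 497.4
Total out = 890.8 mol/s; y_M = 497.4 / 890.8 = 0.5584.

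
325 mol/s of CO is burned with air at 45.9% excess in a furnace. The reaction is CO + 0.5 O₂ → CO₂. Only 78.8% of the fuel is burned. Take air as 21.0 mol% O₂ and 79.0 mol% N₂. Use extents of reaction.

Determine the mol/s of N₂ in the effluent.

Stoichiometric O₂ = 0.5 × 325 = 162.5 mol/s; O₂ fed = 162.5 × 1.459 = 237.1 mol/s.
N₂ fed = 237.1 × 79/21 = 891.9 mol/s.
Fuel reacted = 0.788 × 325 → ξ = 256.1 mol/s.
Outlet (n = n₀ + ν ξ):
  CO: 325 − 1(256.1) = 68.9
  O₂: 237.1 − 0.5(256.1) = 109
  N₂: 891.9 (inert)
  CO₂: 0 + 1(256.1) = 256.1

892 mol/s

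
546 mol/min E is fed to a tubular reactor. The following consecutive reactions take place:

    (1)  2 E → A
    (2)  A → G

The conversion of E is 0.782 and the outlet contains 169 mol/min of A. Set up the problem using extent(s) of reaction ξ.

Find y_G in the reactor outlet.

Conversion of E: E consumed = 2ξ₁ = 0.782 × 546 → ξ₁ = 213.5 mol/min.
A balance: n_A = 0 + 1ξ₁ − 1ξ₂ = 169 → ξ₂ = (1·213.5 − 169)/1 = 44.49 mol/min.
Outlet amounts (n = n₀ + Σ ν·ξ):
  E: 546 − 2(213.5) = 119
  A: 0 + 1(213.5) − 1(44.49) = 169
  G: 0 + 1(44.49) = 44.49
Total out = 332.5 mol/min; y_G = 44.49 / 332.5 = 0.1338.

0.134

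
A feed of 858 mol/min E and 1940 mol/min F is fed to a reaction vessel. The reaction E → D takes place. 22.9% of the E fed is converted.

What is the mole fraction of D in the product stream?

0.0702

E reacted = 0.229 × 858 = 196.5 mol/min; ν_E = −1, so ξ = 196.5/1 = 196.5 mol/min.
Outlet amounts (n = n₀ + ν ξ):
  E: 858 − 1(196.5) = 661.5
  D: 0 + 1(196.5) = 196.5
  F: 1940 (inert)
Total out = 2798 mol/min; y_D = 196.5 / 2798 = 0.07022.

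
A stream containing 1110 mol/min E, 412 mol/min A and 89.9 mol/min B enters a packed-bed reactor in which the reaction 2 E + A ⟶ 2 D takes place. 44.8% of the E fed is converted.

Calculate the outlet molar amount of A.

E reacted = 0.448 × 1110 = 497.3 mol/min; ν_E = −2, so ξ = 497.3/2 = 248.6 mol/min.
Outlet amounts (n = n₀ + ν ξ):
  E: 1110 − 2(248.6) = 612.7
  A: 412 − 1(248.6) = 163.4
  D: 0 + 2(248.6) = 497.3
  B: 89.9 (inert)

163 mol/min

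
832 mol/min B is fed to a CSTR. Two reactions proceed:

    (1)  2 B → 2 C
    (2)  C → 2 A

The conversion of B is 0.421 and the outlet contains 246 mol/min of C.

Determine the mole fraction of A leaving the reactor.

Conversion of B: B consumed = 2ξ₁ = 0.421 × 832 → ξ₁ = 175.1 mol/min.
C balance: n_C = 0 + 2ξ₁ − 1ξ₂ = 246 → ξ₂ = (2·175.1 − 246)/1 = 104.3 mol/min.
Outlet amounts (n = n₀ + Σ ν·ξ):
  B: 832 − 2(175.1) = 481.7
  C: 0 + 2(175.1) − 1(104.3) = 246
  A: 0 + 2(104.3) = 208.5
Total out = 936.3 mol/min; y_A = 208.5 / 936.3 = 0.2227.

0.223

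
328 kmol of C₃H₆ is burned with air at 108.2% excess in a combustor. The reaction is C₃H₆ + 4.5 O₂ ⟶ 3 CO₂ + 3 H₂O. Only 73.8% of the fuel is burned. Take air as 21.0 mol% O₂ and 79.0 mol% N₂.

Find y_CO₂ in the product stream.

0.0481

Stoichiometric O₂ = 4.5 × 328 = 1476 kmol; O₂ fed = 1476 × 2.082 = 3073 kmol.
N₂ fed = 3073 × 79/21 = 11560 kmol.
Fuel reacted = 0.738 × 328 → ξ = 242.1 kmol.
Outlet (n = n₀ + ν ξ):
  C₃H₆: 328 − 1(242.1) = 85.94
  O₂: 3073 − 4.5(242.1) = 1984
  N₂: 11560 (inert)
  CO₂: 0 + 3(242.1) = 726.2
  H₂O: 0 + 3(242.1) = 726.2
Total out = 15080 kmol; y_CO₂ = 726.2 / 15080 = 0.04815.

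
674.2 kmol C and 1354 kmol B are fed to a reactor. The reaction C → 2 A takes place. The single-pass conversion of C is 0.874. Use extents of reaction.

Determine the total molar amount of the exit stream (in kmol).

C reacted = 0.874 × 674.2 = 589.3 kmol; ν_C = −1, so ξ = 589.3/1 = 589.3 kmol.
Outlet amounts (n = n₀ + ν ξ):
  C: 674.2 − 1(589.3) = 84.95
  A: 0 + 2(589.3) = 1179
  B: 1354 (inert)
Total out = 84.95 + 1179 + 1354 = 2617 kmol.

2620 kmol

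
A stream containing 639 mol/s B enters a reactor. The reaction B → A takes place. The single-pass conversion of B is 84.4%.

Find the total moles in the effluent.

B reacted = 0.844 × 639 = 539.3 mol/s; ν_B = −1, so ξ = 539.3/1 = 539.3 mol/s.
Outlet amounts (n = n₀ + ν ξ):
  B: 639 − 1(539.3) = 99.68
  A: 0 + 1(539.3) = 539.3
Total out = 99.68 + 539.3 = 639 mol/s.

639 mol/s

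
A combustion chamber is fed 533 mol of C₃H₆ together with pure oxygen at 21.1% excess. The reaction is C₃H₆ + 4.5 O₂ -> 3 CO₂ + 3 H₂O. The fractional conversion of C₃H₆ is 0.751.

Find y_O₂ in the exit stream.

0.303

Stoichiometric O₂ = 4.5 × 533 = 2398 mol; O₂ fed = 2398 × 1.211 = 2905 mol.
Fuel reacted = 0.751 × 533 → ξ = 400.3 mol.
Outlet (n = n₀ + ν ξ):
  C₃H₆: 533 − 1(400.3) = 132.7
  O₂: 2905 − 4.5(400.3) = 1103
  CO₂: 0 + 3(400.3) = 1201
  H₂O: 0 + 3(400.3) = 1201
Total out = 3638 mol; y_O₂ = 1103 / 3638 = 0.3033.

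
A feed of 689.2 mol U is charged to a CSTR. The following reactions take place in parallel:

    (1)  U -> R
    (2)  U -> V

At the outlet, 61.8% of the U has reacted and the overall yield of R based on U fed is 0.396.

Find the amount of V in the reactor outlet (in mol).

153 mol

Yield of R: 1ξ₁ / 689.2 = 0.396 → ξ₁ = 272.9 mol.
Conversion of U: 1ξ₁ + 1ξ₂ = 0.618 × 689.2 = 425.9 → ξ₂ = 153 mol.
Outlet amounts (n = n₀ + Σ ν·ξ):
  U: 689.2 − 1(272.9) − 1(153) = 263.3
  R: 0 + 1(272.9) = 272.9
  V: 0 + 1(153) = 153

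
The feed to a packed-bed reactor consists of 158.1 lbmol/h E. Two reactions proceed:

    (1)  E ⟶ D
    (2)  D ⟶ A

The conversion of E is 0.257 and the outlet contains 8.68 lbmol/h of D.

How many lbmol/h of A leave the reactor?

Conversion of E: E consumed = 1ξ₁ = 0.257 × 158.1 → ξ₁ = 40.63 lbmol/h.
D balance: n_D = 0 + 1ξ₁ − 1ξ₂ = 8.68 → ξ₂ = (1·40.63 − 8.68)/1 = 31.95 lbmol/h.
Outlet amounts (n = n₀ + Σ ν·ξ):
  E: 158.1 − 1(40.63) = 117.5
  D: 0 + 1(40.63) − 1(31.95) = 8.68
  A: 0 + 1(31.95) = 31.95

32 lbmol/h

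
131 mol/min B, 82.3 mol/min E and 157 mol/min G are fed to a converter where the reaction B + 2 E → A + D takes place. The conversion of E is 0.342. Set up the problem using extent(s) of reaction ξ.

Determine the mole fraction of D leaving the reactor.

0.0395

E reacted = 0.342 × 82.3 = 28.15 mol/min; ν_E = −2, so ξ = 28.15/2 = 14.07 mol/min.
Outlet amounts (n = n₀ + ν ξ):
  B: 131 − 1(14.07) = 116.9
  E: 82.3 − 2(14.07) = 54.15
  A: 0 + 1(14.07) = 14.07
  D: 0 + 1(14.07) = 14.07
  G: 157 (inert)
Total out = 356.2 mol/min; y_D = 14.07 / 356.2 = 0.03951.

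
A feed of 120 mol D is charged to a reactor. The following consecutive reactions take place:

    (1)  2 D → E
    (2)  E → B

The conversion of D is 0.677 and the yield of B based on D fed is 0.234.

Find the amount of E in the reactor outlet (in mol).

12.5 mol

Conversion of D: D consumed = 2ξ₁ = 0.677 × 120 → ξ₁ = 40.62 mol.
Yield of B: 1ξ₂ / 120 = 0.234 → ξ₂ = 28.08 mol.
Outlet amounts (n = n₀ + Σ ν·ξ):
  D: 120 − 2(40.62) = 38.76
  E: 0 + 1(40.62) − 1(28.08) = 12.54
  B: 0 + 1(28.08) = 28.08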